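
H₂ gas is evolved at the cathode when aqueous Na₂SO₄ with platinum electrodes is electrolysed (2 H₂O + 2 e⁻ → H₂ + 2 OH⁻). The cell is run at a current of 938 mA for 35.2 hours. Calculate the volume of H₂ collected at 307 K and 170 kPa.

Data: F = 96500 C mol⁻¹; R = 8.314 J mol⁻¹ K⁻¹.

9.25 L

Q = I·t = 0.9380 A × 126720 s = 118900 C.
n(e⁻) = Q/F = 118900 / 96500 = 1.232 mol.
2 electrons are transferred per H₂ molecule, so n(H₂) = 1.232 / 2 = 0.6159 mol.
V = nRT/P = (0.6159 × 8.314 × 307) / (170 × 10³ Pa) = 0.00925 m³ = 9.25 L.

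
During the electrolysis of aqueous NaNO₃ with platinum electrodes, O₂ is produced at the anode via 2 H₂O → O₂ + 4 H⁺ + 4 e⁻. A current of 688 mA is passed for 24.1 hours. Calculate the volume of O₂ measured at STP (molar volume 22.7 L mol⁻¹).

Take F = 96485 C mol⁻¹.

Q = I·t = 0.6880 A × 86760 s = 59690 C.
n(e⁻) = Q/F = 59690 / 96485 = 0.6187 mol.
4 electrons are transferred per O₂ molecule, so n(O₂) = 0.6187 / 4 = 0.1547 mol.
V = n × V_m = 0.1547 × 22.7 = 3.51 L.

3.51 L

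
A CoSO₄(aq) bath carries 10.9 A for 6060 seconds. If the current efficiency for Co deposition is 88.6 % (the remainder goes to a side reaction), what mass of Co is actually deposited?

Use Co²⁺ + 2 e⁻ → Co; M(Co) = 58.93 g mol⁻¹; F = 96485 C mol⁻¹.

Q = I·t = 10.90 × 6060.0 = 66050 C.
n(e⁻) = 66050/96485 = 0.6846 mol; theoretically n(Co) = 0.6846/2 = 0.3423 mol, m_theo = 20.17 g.
At 88.6 % efficiency, m_actual = 0.886 × 20.17 = 17.9 g.

17.9 g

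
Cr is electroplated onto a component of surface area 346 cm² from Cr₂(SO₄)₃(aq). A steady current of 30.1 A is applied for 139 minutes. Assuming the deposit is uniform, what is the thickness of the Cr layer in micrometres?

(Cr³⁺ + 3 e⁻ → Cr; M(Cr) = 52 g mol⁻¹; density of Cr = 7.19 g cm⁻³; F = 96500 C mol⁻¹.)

Q = I·t = 30.10 × 8340.0 = 251000 C; n(e⁻) = 2.601 mol.
n(Cr) = n(e⁻)/3 = 0.8671 mol, so m = 0.8671 × 52 = 45.09 g.
Volume = m/ρ = 45.09 / 7.19 = 6.271 cm³.
Thickness = V/A = 6.271 / 346 = 0.0181 cm = 181 μm.

181 μm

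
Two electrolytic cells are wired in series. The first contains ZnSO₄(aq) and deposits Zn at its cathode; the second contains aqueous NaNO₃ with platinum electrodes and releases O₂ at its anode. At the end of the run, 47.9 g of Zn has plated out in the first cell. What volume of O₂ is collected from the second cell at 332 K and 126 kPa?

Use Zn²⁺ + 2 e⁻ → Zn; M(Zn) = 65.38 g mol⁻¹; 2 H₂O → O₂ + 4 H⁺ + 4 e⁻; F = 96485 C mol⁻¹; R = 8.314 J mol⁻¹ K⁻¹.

n(Zn) = 47.9 / 65.38 = 0.7326 mol, so n(e⁻) = 2 × 0.7326 = 1.465 mol.
The cells are in series, so the same 1.465 mol of electrons passes through the second cell.
2 H₂O → O₂ + 4 H⁺ + 4 e⁻ — 4 mol e⁻ per mol O₂, so n(O₂) = 1.465/4 = 0.3663 mol.
V = nRT/P = (0.3663 × 8.314 × 332) / (126 × 10³) = 0.00802 m³ = 8.02 L.

8.02 L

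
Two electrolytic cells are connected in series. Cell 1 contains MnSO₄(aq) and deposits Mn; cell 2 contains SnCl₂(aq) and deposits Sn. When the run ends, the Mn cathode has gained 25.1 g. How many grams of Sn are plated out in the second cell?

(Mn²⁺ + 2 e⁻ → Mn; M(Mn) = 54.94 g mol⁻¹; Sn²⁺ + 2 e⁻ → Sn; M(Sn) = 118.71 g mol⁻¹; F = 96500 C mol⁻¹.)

n(Mn) = 25.1 / 54.94 = 0.4569 mol.
Since Mn²⁺ + 2 e⁻ → Mn, n(e⁻) passed = 2 × 0.4569 = 0.9137 mol.
Cells in series carry the same charge, so the same 0.9137 mol of electrons passes through cell 2.
Sn²⁺ + 2 e⁻ → Sn, so n(Sn) = 0.9137 / 2 = 0.4569 mol.
m(Sn) = 0.4569 × 118.71 = 54.2 g.

54.2 g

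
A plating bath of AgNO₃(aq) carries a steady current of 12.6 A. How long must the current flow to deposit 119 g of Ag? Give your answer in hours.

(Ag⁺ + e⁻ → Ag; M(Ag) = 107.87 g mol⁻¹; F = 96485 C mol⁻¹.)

n(Ag) = m/M = 119 / 107.87 = 1.103 mol.
Each Ag atom requires 1 electron, so n(e⁻) = 1 × 1.103 = 1.103 mol.
Q = n(e⁻)·F = 1.103 × 96485 = 106400 C.
t = Q/I = 106400 / 12.60 A = 8448 s = 2.35 h.

2.35 h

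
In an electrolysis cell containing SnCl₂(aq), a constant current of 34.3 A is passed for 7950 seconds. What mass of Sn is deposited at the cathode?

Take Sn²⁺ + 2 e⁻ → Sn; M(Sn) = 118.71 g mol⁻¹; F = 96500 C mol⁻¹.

Q = I·t = 34.30 A × 7950.0 s = 272700 C.
n(e⁻) = Q/F = 272700 / 96500 = 2.826 mol.
Sn²⁺ + 2 e⁻ → Sn, so n(Sn) = n(e⁻)/2 = 1.413 mol.
m = n·M = 1.413 × 118.71 = 168 g.

168 g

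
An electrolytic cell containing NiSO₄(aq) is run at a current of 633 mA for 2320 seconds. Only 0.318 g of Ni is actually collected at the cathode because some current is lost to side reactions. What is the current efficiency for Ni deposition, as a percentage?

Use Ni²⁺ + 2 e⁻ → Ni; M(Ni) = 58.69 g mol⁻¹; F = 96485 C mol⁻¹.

Q = I·t = 0.6330 × 2320.0 = 1469 C; n(e⁻) = 1469/96485 = 0.01522 mol.
Theoretical n(Ni) = n(e⁻)/2 = 0.007610 mol, i.e. m_theo = 0.007610 × 58.69 = 0.4466 g.
Efficiency = m_actual / m_theo = 0.318 / 0.4466 = 71.2 %.

71.2 %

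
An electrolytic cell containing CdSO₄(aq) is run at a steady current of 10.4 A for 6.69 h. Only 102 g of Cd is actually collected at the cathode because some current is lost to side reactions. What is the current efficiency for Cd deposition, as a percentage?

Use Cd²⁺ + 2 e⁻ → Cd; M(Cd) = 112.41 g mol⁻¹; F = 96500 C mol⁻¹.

Q = I·t = 10.40 × 24084 = 250500 C; n(e⁻) = 250500/96500 = 2.596 mol.
Theoretical n(Cd) = n(e⁻)/2 = 1.298 mol, i.e. m_theo = 1.298 × 112.41 = 145.9 g.
Efficiency = m_actual / m_theo = 102 / 145.9 = 69.9 %.

69.9 %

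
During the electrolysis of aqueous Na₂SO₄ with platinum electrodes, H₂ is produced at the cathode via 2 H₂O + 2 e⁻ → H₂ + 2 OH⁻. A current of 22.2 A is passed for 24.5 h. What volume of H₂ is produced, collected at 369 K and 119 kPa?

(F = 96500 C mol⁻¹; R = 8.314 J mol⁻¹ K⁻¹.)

262 L

Q = I·t = 22.20 A × 88200 s = 1958000 C.
n(e⁻) = Q/F = 1958000 / 96500 = 20.29 mol.
2 electrons are transferred per H₂ molecule, so n(H₂) = 20.29 / 2 = 10.15 mol.
V = nRT/P = (10.15 × 8.314 × 369) / (119 × 10³ Pa) = 0.262 m³ = 262 L.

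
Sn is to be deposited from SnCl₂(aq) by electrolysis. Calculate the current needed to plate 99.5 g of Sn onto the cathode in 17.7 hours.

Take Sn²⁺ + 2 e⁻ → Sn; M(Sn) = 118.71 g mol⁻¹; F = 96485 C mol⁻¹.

2.54 A

n(Sn) = 99.5 / 118.71 = 0.8382 mol.
n(e⁻) = 2 × 0.8382 = 1.676 mol.
Q = n(e⁻)·F = 1.676 × 96485 = 161700 C.
I = Q/t = 161700 / 63720 s = 2.54 A.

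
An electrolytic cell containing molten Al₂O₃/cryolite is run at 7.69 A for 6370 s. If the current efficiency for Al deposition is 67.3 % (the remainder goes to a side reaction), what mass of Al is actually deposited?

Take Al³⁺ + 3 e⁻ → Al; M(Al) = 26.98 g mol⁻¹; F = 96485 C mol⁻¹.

3.07 g

Q = I·t = 7.690 × 6370.0 = 48990 C.
n(e⁻) = 48990/96485 = 0.5077 mol; theoretically n(Al) = 0.5077/3 = 0.1692 mol, m_theo = 4.566 g.
At 67.3 % efficiency, m_actual = 0.673 × 4.566 = 3.07 g.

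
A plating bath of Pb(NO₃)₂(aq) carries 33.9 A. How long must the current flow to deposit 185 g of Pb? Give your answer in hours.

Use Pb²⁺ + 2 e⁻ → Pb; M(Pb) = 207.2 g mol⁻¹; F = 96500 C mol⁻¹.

n(Pb) = m/M = 185 / 207.2 = 0.8929 mol.
Each Pb atom requires 2 electrons, so n(e⁻) = 2 × 0.8929 = 1.786 mol.
Q = n(e⁻)·F = 1.786 × 96500 = 172300 C.
t = Q/I = 172300 / 33.90 A = 5083 s = 1.41 h.

1.41 h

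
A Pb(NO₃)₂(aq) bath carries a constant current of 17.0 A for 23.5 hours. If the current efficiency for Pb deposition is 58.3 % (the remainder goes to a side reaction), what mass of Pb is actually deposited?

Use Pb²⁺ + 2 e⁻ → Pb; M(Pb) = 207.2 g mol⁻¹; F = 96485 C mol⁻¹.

Q = I·t = 17.00 × 84600 = 1438000 C.
n(e⁻) = 1438000/96485 = 14.91 mol; theoretically n(Pb) = 14.91/2 = 7.453 mol, m_theo = 1544 g.
At 58.3 % efficiency, m_actual = 0.583 × 1544 = 900 g.

900 g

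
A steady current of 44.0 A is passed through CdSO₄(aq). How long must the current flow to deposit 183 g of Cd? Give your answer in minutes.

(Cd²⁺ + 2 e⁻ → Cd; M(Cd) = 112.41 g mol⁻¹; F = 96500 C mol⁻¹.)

n(Cd) = m/M = 183 / 112.41 = 1.628 mol.
Each Cd atom requires 2 electrons, so n(e⁻) = 2 × 1.628 = 3.256 mol.
Q = n(e⁻)·F = 3.256 × 96500 = 314200 C.
t = Q/I = 314200 / 44.00 A = 7141 s = 119 min.

119 min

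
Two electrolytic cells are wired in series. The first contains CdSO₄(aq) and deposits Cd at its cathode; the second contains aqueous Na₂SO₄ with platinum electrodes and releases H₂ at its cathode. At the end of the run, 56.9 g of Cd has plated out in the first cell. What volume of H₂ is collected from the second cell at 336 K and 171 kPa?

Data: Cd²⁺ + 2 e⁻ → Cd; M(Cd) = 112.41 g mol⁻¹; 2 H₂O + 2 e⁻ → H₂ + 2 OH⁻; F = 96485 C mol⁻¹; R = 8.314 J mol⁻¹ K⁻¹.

8.27 L

n(Cd) = 56.9 / 112.41 = 0.5062 mol, so n(e⁻) = 2 × 0.5062 = 1.012 mol.
The cells are in series, so the same 1.012 mol of electrons passes through the second cell.
2 H₂O + 2 e⁻ → H₂ + 2 OH⁻ — 2 mol e⁻ per mol H₂, so n(H₂) = 1.012/2 = 0.5062 mol.
V = nRT/P = (0.5062 × 8.314 × 336) / (171 × 10³) = 0.00827 m³ = 8.27 L.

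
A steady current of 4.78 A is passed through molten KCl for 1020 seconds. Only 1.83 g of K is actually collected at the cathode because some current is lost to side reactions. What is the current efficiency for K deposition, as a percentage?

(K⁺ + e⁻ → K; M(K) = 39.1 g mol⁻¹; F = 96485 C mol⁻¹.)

Q = I·t = 4.780 × 1020.0 = 4876 C; n(e⁻) = 4876/96485 = 0.05053 mol.
Theoretical n(K) = n(e⁻)/1 = 0.05053 mol, i.e. m_theo = 0.05053 × 39.1 = 1.976 g.
Efficiency = m_actual / m_theo = 1.83 / 1.976 = 92.6 %.

92.6 %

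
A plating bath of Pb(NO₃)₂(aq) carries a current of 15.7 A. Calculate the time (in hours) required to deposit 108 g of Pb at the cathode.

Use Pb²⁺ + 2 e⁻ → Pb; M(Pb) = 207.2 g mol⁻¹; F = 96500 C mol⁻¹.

1.78 h

n(Pb) = m/M = 108 / 207.2 = 0.5212 mol.
Each Pb atom requires 2 electrons, so n(e⁻) = 2 × 0.5212 = 1.042 mol.
Q = n(e⁻)·F = 1.042 × 96500 = 100600 C.
t = Q/I = 100600 / 15.70 A = 6408 s = 1.78 h.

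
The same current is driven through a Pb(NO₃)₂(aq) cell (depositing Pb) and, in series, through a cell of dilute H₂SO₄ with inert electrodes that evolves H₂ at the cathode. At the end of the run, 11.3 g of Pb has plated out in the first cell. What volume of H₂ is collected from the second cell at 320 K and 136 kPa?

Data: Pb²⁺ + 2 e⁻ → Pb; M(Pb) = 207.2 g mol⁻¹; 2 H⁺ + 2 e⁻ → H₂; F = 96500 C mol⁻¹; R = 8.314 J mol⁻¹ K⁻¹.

n(Pb) = 11.3 / 207.2 = 0.05454 mol, so n(e⁻) = 2 × 0.05454 = 0.1091 mol.
The cells are in series, so the same 0.1091 mol of electrons passes through the second cell.
2 H⁺ + 2 e⁻ → H₂ — 2 mol e⁻ per mol H₂, so n(H₂) = 0.1091/2 = 0.05454 mol.
V = nRT/P = (0.05454 × 8.314 × 320) / (136 × 10³) = 0.00107 m³ = 1.07 L.

1.07 L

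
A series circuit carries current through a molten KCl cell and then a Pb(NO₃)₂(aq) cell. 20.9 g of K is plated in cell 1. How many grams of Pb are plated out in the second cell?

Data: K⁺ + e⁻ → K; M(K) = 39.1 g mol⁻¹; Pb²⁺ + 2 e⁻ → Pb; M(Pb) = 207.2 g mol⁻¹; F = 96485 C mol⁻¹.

n(K) = 20.9 / 39.1 = 0.5345 mol.
Since K⁺ + e⁻ → K, n(e⁻) passed = 1 × 0.5345 = 0.5345 mol.
Cells in series carry the same charge, so the same 0.5345 mol of electrons passes through cell 2.
Pb²⁺ + 2 e⁻ → Pb, so n(Pb) = 0.5345 / 2 = 0.2673 mol.
m(Pb) = 0.2673 × 207.2 = 55.4 g.

55.4 g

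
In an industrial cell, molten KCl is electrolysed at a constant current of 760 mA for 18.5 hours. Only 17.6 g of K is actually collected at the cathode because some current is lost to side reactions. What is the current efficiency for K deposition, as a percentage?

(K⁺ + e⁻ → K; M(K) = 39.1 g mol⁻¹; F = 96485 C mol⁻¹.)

Q = I·t = 0.7600 × 66600 = 50620 C; n(e⁻) = 50620/96485 = 0.5246 mol.
Theoretical n(K) = n(e⁻)/1 = 0.5246 mol, i.e. m_theo = 0.5246 × 39.1 = 20.51 g.
Efficiency = m_actual / m_theo = 17.6 / 20.51 = 85.8 %.

85.8 %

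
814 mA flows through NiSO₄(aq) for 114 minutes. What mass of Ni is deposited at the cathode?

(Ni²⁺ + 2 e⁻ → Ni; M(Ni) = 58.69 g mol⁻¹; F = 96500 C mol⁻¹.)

1.69 g

Q = I·t = 0.8140 A × 6840.0 s = 5568 C.
n(e⁻) = Q/F = 5568 / 96500 = 0.05770 mol.
Ni²⁺ + 2 e⁻ → Ni, so n(Ni) = n(e⁻)/2 = 0.02885 mol.
m = n·M = 0.02885 × 58.69 = 1.69 g.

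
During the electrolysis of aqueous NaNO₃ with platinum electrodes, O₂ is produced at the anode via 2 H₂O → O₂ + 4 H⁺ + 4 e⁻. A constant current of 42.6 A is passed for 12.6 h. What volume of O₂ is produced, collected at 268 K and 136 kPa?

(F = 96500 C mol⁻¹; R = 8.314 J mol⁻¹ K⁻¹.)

82.0 L

Q = I·t = 42.60 A × 45360 s = 1932000 C.
n(e⁻) = Q/F = 1932000 / 96500 = 20.02 mol.
4 electrons are transferred per O₂ molecule, so n(O₂) = 20.02 / 4 = 5.006 mol.
V = nRT/P = (5.006 × 8.314 × 268) / (136 × 10³ Pa) = 0.0820 m³ = 82.0 L.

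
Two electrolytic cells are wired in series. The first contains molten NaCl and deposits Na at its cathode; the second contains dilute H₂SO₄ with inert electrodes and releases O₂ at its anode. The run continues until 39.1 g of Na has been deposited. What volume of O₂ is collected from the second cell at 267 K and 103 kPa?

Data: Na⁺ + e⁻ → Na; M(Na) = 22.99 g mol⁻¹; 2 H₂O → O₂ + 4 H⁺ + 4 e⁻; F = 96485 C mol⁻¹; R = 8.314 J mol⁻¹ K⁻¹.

9.16 L

n(Na) = 39.1 / 22.99 = 1.701 mol, so n(e⁻) = 1 × 1.701 = 1.701 mol.
The cells are in series, so the same 1.701 mol of electrons passes through the second cell.
2 H₂O → O₂ + 4 H⁺ + 4 e⁻ — 4 mol e⁻ per mol O₂, so n(O₂) = 1.701/4 = 0.4252 mol.
V = nRT/P = (0.4252 × 8.314 × 267) / (103 × 10³) = 0.00916 m³ = 9.16 L.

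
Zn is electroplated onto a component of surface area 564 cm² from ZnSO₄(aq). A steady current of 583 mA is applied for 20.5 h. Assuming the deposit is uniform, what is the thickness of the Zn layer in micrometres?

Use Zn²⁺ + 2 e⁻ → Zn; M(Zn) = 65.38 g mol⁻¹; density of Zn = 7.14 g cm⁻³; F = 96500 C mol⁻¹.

Q = I·t = 0.5830 × 73800 = 43030 C; n(e⁻) = 0.4459 mol.
n(Zn) = n(e⁻)/2 = 0.2229 mol, so m = 0.2229 × 65.38 = 14.58 g.
Volume = m/ρ = 14.58 / 7.14 = 2.041 cm³.
Thickness = V/A = 2.041 / 564 = 0.00362 cm = 36.2 μm.

36.2 μm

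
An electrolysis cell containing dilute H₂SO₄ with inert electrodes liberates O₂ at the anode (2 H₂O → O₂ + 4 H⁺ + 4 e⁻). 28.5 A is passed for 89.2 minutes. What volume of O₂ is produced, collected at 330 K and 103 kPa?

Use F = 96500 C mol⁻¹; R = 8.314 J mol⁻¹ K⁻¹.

10.5 L

Q = I·t = 28.50 A × 5352.0 s = 152500 C.
n(e⁻) = Q/F = 152500 / 96500 = 1.581 mol.
4 electrons are transferred per O₂ molecule, so n(O₂) = 1.581 / 4 = 0.3952 mol.
V = nRT/P = (0.3952 × 8.314 × 330) / (103 × 10³ Pa) = 0.0105 m³ = 10.5 L.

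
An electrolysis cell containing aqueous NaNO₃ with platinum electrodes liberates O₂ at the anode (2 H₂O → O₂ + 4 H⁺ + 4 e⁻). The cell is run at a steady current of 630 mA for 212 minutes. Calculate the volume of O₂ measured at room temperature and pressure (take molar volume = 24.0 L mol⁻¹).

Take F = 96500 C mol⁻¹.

0.498 L

Q = I·t = 0.6300 A × 12720 s = 8014 C.
n(e⁻) = Q/F = 8014 / 96500 = 0.08304 mol.
4 electrons are transferred per O₂ molecule, so n(O₂) = 0.08304 / 4 = 0.02076 mol.
V = n × V_m = 0.02076 × 24.0 = 0.498 L.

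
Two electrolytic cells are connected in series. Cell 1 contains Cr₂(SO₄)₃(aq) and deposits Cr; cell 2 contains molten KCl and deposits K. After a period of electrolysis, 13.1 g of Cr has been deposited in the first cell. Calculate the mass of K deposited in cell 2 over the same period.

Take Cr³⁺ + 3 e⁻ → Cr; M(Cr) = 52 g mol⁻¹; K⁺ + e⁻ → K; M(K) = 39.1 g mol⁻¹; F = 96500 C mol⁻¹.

n(Cr) = 13.1 / 52 = 0.2519 mol.
Since Cr³⁺ + 3 e⁻ → Cr, n(e⁻) passed = 3 × 0.2519 = 0.7558 mol.
Cells in series carry the same charge, so the same 0.7558 mol of electrons passes through cell 2.
K⁺ + e⁻ → K, so n(K) = 0.7558 / 1 = 0.7558 mol.
m(K) = 0.7558 × 39.1 = 29.6 g.

29.6 g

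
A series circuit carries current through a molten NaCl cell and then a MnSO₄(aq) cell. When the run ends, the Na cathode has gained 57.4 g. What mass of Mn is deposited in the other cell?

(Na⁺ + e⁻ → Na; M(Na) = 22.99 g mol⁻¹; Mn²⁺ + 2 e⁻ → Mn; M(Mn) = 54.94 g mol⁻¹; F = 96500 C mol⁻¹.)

n(Na) = 57.4 / 22.99 = 2.497 mol.
Since Na⁺ + e⁻ → Na, n(e⁻) passed = 1 × 2.497 = 2.497 mol.
Cells in series carry the same charge, so the same 2.497 mol of electrons passes through cell 2.
Mn²⁺ + 2 e⁻ → Mn, so n(Mn) = 2.497 / 2 = 1.248 mol.
m(Mn) = 1.248 × 54.94 = 68.6 g.

68.6 g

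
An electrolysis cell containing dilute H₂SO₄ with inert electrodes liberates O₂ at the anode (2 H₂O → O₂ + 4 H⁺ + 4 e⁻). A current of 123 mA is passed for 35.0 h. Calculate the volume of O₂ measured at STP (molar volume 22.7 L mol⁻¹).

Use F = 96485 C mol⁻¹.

Q = I·t = 0.1230 A × 126000 s = 15500 C.
n(e⁻) = Q/F = 15500 / 96485 = 0.1606 mol.
4 electrons are transferred per O₂ molecule, so n(O₂) = 0.1606 / 4 = 0.04016 mol.
V = n × V_m = 0.04016 × 22.7 = 0.912 L.

0.912 L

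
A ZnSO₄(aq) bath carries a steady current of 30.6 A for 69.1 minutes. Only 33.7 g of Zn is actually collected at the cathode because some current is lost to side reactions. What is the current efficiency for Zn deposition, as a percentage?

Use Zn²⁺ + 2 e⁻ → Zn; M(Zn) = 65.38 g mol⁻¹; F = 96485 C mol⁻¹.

Q = I·t = 30.60 × 4146.0 = 126900 C; n(e⁻) = 126900/96485 = 1.315 mol.
Theoretical n(Zn) = n(e⁻)/2 = 0.6574 mol, i.e. m_theo = 0.6574 × 65.38 = 42.98 g.
Efficiency = m_actual / m_theo = 33.7 / 42.98 = 78.4 %.

78.4 %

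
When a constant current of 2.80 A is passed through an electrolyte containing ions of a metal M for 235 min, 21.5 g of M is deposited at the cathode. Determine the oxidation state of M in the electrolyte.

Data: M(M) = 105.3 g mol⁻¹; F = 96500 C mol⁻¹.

+2

Q = I·t = 2.800 A × 14100 s = 39480 C, so n(e⁻) = 39480/96500 = 0.4091 mol.
n(M) deposited = 21.5 / 105.3 = 0.2042 mol.
Electrons per atom = n(e⁻)/n(M) = 0.4091 / 0.2042 = 2.00 ≈ 2, so the ion is M²⁺.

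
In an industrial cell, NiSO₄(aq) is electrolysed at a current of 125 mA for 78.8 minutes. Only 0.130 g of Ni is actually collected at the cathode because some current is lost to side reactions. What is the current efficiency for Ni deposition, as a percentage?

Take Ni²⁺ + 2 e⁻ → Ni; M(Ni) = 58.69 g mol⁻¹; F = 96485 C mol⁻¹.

72.3 %

Q = I·t = 0.1250 × 4728.0 = 591.0 C; n(e⁻) = 591.0/96485 = 0.006125 mol.
Theoretical n(Ni) = n(e⁻)/2 = 0.003063 mol, i.e. m_theo = 0.003063 × 58.69 = 0.1797 g.
Efficiency = m_actual / m_theo = 0.130 / 0.1797 = 72.3 %.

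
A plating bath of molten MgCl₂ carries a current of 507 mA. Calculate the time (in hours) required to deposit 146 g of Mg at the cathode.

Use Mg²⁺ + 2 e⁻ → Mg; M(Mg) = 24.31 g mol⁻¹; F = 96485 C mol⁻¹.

n(Mg) = m/M = 146 / 24.31 = 6.006 mol.
Each Mg atom requires 2 electrons, so n(e⁻) = 2 × 6.006 = 12.01 mol.
Q = n(e⁻)·F = 12.01 × 96485 = 1159000 C.
t = Q/I = 1159000 / 0.5070 A = 2286000 s = 635 h.

635 h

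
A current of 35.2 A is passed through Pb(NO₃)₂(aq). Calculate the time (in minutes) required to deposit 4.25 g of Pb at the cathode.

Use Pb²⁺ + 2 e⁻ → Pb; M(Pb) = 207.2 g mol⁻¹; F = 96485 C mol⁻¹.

n(Pb) = m/M = 4.25 / 207.2 = 0.02051 mol.
Each Pb atom requires 2 electrons, so n(e⁻) = 2 × 0.02051 = 0.04102 mol.
Q = n(e⁻)·F = 0.04102 × 96485 = 3958 C.
t = Q/I = 3958 / 35.20 A = 112.4 s = 1.87 min.

1.87 min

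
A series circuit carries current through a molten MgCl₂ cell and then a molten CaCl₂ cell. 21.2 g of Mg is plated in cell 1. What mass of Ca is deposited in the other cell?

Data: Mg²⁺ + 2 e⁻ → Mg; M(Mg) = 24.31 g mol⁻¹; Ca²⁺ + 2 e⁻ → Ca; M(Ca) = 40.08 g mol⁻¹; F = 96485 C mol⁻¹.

35.0 g

n(Mg) = 21.2 / 24.31 = 0.8721 mol.
Since Mg²⁺ + 2 e⁻ → Mg, n(e⁻) passed = 2 × 0.8721 = 1.744 mol.
Cells in series carry the same charge, so the same 1.744 mol of electrons passes through cell 2.
Ca²⁺ + 2 e⁻ → Ca, so n(Ca) = 1.744 / 2 = 0.8721 mol.
m(Ca) = 0.8721 × 40.08 = 35.0 g.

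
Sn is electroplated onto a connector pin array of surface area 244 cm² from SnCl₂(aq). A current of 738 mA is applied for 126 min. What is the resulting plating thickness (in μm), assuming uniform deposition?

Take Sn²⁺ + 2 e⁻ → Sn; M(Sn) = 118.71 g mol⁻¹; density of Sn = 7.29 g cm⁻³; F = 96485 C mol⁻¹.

Q = I·t = 0.7380 × 7560.0 = 5579 C; n(e⁻) = 0.05783 mol.
n(Sn) = n(e⁻)/2 = 0.02891 mol, so m = 0.02891 × 118.71 = 3.432 g.
Volume = m/ρ = 3.432 / 7.29 = 0.4708 cm³.
Thickness = V/A = 0.4708 / 244 = 0.00193 cm = 19.3 μm.

19.3 μm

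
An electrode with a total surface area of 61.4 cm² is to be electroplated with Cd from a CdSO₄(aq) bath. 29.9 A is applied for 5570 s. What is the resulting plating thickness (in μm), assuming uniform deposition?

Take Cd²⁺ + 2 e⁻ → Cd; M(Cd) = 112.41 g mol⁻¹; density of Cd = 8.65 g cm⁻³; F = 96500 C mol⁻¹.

1830 μm

Q = I·t = 29.90 × 5570.0 = 166500 C; n(e⁻) = 1.726 mol.
n(Cd) = n(e⁻)/2 = 0.8629 mol, so m = 0.8629 × 112.41 = 97.00 g.
Volume = m/ρ = 97.00 / 8.65 = 11.21 cm³.
Thickness = V/A = 11.21 / 61.4 = 0.183 cm = 1830 μm.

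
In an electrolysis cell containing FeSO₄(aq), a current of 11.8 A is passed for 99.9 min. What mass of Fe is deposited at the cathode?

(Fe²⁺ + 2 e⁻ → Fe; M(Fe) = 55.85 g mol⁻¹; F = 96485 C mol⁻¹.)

20.5 g

Q = I·t = 11.80 A × 5994.0 s = 70730 C.
n(e⁻) = Q/F = 70730 / 96485 = 0.7331 mol.
Fe²⁺ + 2 e⁻ → Fe, so n(Fe) = n(e⁻)/2 = 0.3665 mol.
m = n·M = 0.3665 × 55.85 = 20.5 g.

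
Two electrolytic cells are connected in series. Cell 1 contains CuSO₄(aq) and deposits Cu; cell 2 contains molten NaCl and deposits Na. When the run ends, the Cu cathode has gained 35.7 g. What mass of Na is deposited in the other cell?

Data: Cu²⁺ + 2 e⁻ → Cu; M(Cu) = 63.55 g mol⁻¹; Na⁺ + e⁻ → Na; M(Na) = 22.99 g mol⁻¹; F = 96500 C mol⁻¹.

n(Cu) = 35.7 / 63.55 = 0.5618 mol.
Since Cu²⁺ + 2 e⁻ → Cu, n(e⁻) passed = 2 × 0.5618 = 1.124 mol.
Cells in series carry the same charge, so the same 1.124 mol of electrons passes through cell 2.
Na⁺ + e⁻ → Na, so n(Na) = 1.124 / 1 = 1.124 mol.
m(Na) = 1.124 × 22.99 = 25.8 g.

25.8 g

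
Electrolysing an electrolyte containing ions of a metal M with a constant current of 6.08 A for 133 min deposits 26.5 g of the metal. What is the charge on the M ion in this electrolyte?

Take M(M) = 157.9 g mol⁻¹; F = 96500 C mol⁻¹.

+3

Q = I·t = 6.080 A × 7980.0 s = 48520 C, so n(e⁻) = 48520/96500 = 0.5028 mol.
n(M) deposited = 26.5 / 157.9 = 0.1678 mol.
Electrons per atom = n(e⁻)/n(M) = 0.5028 / 0.1678 = 3.00 ≈ 3, so the ion is M³⁺.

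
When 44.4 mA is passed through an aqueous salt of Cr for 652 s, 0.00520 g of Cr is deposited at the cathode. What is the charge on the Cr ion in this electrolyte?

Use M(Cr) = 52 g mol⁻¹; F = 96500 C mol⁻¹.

+3

Q = I·t = 0.04440 A × 652.00 s = 28.95 C, so n(e⁻) = 28.95/96500 = 0.0003000 mol.
n(Cr) deposited = 0.00520 / 52 = 0.0001000 mol.
Electrons per atom = n(e⁻)/n(Cr) = 0.0003000 / 0.0001000 = 3.00 ≈ 3, so the ion is Cr³⁺.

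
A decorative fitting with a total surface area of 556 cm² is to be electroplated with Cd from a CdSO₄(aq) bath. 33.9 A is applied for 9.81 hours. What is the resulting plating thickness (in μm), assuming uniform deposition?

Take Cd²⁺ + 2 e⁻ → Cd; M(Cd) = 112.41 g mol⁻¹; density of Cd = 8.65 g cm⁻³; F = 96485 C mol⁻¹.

Q = I·t = 33.90 × 35316 = 1197000 C; n(e⁻) = 12.41 mol.
n(Cd) = n(e⁻)/2 = 6.204 mol, so m = 6.204 × 112.41 = 697.4 g.
Volume = m/ρ = 697.4 / 8.65 = 80.63 cm³.
Thickness = V/A = 80.63 / 556 = 0.145 cm = 1450 μm.

1450 μm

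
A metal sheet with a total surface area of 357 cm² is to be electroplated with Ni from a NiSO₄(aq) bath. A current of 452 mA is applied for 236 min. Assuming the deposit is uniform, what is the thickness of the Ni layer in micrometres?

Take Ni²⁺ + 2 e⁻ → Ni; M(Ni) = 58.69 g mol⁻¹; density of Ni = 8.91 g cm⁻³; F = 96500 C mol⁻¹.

6.12 μm

Q = I·t = 0.4520 × 14160 = 6400 C; n(e⁻) = 0.06632 mol.
n(Ni) = n(e⁻)/2 = 0.03316 mol, so m = 0.03316 × 58.69 = 1.946 g.
Volume = m/ρ = 1.946 / 8.91 = 0.2184 cm³.
Thickness = V/A = 0.2184 / 357 = 6.12 × 10⁻⁴ cm = 6.12 μm.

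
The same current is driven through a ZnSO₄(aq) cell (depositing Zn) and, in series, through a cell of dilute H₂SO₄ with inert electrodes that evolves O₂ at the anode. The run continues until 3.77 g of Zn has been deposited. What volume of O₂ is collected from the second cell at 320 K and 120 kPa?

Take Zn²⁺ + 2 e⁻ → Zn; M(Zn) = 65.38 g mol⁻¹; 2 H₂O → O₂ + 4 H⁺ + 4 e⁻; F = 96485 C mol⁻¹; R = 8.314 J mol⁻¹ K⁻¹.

0.639 L

n(Zn) = 3.77 / 65.38 = 0.05766 mol, so n(e⁻) = 2 × 0.05766 = 0.1153 mol.
The cells are in series, so the same 0.1153 mol of electrons passes through the second cell.
2 H₂O → O₂ + 4 H⁺ + 4 e⁻ — 4 mol e⁻ per mol O₂, so n(O₂) = 0.1153/4 = 0.02883 mol.
V = nRT/P = (0.02883 × 8.314 × 320) / (120 × 10³) = 6.39 × 10⁻⁴ m³ = 0.639 L.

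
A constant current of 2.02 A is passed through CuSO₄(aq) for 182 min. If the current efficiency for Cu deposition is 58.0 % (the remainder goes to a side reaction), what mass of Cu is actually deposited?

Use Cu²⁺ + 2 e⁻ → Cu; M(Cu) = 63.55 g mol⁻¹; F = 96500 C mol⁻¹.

4.21 g

Q = I·t = 2.020 × 10920 = 22060 C.
n(e⁻) = 22060/96500 = 0.2286 mol; theoretically n(Cu) = 0.2286/2 = 0.1143 mol, m_theo = 7.263 g.
At 58.0 % efficiency, m_actual = 0.580 × 7.263 = 4.21 g.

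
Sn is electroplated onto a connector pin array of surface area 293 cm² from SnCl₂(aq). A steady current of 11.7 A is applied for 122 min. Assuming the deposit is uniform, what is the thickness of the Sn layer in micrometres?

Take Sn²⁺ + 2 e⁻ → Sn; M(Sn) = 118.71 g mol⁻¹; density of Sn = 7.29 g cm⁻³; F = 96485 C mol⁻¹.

Q = I·t = 11.70 × 7320.0 = 85640 C; n(e⁻) = 0.8876 mol.
n(Sn) = n(e⁻)/2 = 0.4438 mol, so m = 0.4438 × 118.71 = 52.69 g.
Volume = m/ρ = 52.69 / 7.29 = 7.227 cm³.
Thickness = V/A = 7.227 / 293 = 0.0247 cm = 247 μm.

247 μm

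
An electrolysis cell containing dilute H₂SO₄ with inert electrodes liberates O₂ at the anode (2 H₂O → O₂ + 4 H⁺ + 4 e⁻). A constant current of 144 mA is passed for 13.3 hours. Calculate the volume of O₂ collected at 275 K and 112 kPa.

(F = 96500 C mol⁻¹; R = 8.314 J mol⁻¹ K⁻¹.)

Q = I·t = 0.1440 A × 47880 s = 6895 C.
n(e⁻) = Q/F = 6895 / 96500 = 0.07145 mol.
4 electrons are transferred per O₂ molecule, so n(O₂) = 0.07145 / 4 = 0.01786 mol.
V = nRT/P = (0.01786 × 8.314 × 275) / (112 × 10³ Pa) = 3.65 × 10⁻⁴ m³ = 0.365 L.

0.365 L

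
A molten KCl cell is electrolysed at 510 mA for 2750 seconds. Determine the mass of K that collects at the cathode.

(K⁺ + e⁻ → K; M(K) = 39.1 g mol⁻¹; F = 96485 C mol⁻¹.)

Q = I·t = 0.5100 A × 2750.0 s = 1402 C.
n(e⁻) = Q/F = 1402 / 96485 = 0.01454 mol.
K⁺ + e⁻ → K, so n(K) = n(e⁻)/1 = 0.01454 mol.
m = n·M = 0.01454 × 39.1 = 0.568 g.

0.568 g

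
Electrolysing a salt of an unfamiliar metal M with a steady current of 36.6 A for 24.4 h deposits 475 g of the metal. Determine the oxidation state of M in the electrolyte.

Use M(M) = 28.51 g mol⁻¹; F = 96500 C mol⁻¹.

+2

Q = I·t = 36.60 A × 87840 s = 3215000 C, so n(e⁻) = 3215000/96500 = 33.32 mol.
n(M) deposited = 475 / 28.51 = 16.66 mol.
Electrons per atom = n(e⁻)/n(M) = 33.32 / 16.66 = 2.00 ≈ 2, so the ion is M²⁺.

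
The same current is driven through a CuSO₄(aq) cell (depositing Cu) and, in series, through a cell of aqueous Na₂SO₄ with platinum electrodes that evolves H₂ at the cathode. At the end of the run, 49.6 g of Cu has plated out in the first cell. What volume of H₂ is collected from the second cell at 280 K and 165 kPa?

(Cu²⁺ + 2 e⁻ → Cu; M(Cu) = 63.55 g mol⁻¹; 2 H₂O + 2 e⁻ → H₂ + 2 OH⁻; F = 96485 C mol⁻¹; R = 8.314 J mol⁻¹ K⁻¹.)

11.0 L

n(Cu) = 49.6 / 63.55 = 0.7805 mol, so n(e⁻) = 2 × 0.7805 = 1.561 mol.
The cells are in series, so the same 1.561 mol of electrons passes through the second cell.
2 H₂O + 2 e⁻ → H₂ + 2 OH⁻ — 2 mol e⁻ per mol H₂, so n(H₂) = 1.561/2 = 0.7805 mol.
V = nRT/P = (0.7805 × 8.314 × 280) / (165 × 10³) = 0.0110 m³ = 11.0 L.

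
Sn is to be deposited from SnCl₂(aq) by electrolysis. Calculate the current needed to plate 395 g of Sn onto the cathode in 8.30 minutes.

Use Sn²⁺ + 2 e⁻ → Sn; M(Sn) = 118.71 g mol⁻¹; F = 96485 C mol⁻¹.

n(Sn) = 395 / 118.71 = 3.327 mol.
n(e⁻) = 2 × 3.327 = 6.655 mol.
Q = n(e⁻)·F = 6.655 × 96485 = 642100 C.
I = Q/t = 642100 / 498.00 s = 1290 A.

1290 A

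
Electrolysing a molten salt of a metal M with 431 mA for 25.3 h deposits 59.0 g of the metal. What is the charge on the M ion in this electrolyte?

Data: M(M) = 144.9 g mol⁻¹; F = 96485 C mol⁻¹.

Q = I·t = 0.4310 A × 91080 s = 39260 C, so n(e⁻) = 39260/96485 = 0.4069 mol.
n(M) deposited = 59.0 / 144.9 = 0.4072 mol.
Electrons per atom = n(e⁻)/n(M) = 0.4069 / 0.4072 = 0.999 ≈ 1, so the ion is M⁺.

+1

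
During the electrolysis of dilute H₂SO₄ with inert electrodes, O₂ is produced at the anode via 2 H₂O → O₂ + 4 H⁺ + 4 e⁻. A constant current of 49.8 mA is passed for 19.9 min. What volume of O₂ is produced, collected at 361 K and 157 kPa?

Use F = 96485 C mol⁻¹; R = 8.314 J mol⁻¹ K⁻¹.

Q = I·t = 0.04980 A × 1194.0 s = 59.46 C.
n(e⁻) = Q/F = 59.46 / 96485 = 0.0006163 mol.
4 electrons are transferred per O₂ molecule, so n(O₂) = 0.0006163 / 4 = 0.0001541 mol.
V = nRT/P = (0.0001541 × 8.314 × 361) / (157 × 10³ Pa) = 2.95 × 10⁻⁶ m³ = 0.00295 L.

0.00295 L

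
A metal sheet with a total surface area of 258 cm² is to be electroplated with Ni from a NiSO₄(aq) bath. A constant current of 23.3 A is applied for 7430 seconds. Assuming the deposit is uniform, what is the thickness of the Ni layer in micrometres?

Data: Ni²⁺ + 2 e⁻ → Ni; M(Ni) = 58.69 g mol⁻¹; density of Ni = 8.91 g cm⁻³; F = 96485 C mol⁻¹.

229 μm

Q = I·t = 23.30 × 7430.0 = 173100 C; n(e⁻) = 1.794 mol.
n(Ni) = n(e⁻)/2 = 0.8971 mol, so m = 0.8971 × 58.69 = 52.65 g.
Volume = m/ρ = 52.65 / 8.91 = 5.909 cm³.
Thickness = V/A = 5.909 / 258 = 0.0229 cm = 229 μm.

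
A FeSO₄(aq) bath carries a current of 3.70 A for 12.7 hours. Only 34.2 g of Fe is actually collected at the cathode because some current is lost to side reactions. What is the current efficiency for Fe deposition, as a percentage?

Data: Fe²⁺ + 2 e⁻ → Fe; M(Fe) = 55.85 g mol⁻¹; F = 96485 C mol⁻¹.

69.9 %

Q = I·t = 3.700 × 45720 = 169200 C; n(e⁻) = 169200/96485 = 1.753 mol.
Theoretical n(Fe) = n(e⁻)/2 = 0.8766 mol, i.e. m_theo = 0.8766 × 55.85 = 48.96 g.
Efficiency = m_actual / m_theo = 34.2 / 48.96 = 69.9 %.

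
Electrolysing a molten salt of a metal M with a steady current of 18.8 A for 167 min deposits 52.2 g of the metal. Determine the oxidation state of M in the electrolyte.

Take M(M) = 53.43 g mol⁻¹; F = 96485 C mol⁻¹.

Q = I·t = 18.80 A × 10020 s = 188400 C, so n(e⁻) = 188400/96485 = 1.952 mol.
n(M) deposited = 52.2 / 53.43 = 0.9770 mol.
Electrons per atom = n(e⁻)/n(M) = 1.952 / 0.9770 = 2.00 ≈ 2, so the ion is M²⁺.

+2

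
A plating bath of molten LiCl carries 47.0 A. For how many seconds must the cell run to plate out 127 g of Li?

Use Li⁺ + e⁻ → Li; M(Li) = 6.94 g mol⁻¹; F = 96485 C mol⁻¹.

37600 s

n(Li) = m/M = 127 / 6.94 = 18.30 mol.
Each Li atom requires 1 electron, so n(e⁻) = 1 × 18.30 = 18.30 mol.
Q = n(e⁻)·F = 18.30 × 96485 = 1766000 C.
t = Q/I = 1766000 / 47.00 A = 37570 s.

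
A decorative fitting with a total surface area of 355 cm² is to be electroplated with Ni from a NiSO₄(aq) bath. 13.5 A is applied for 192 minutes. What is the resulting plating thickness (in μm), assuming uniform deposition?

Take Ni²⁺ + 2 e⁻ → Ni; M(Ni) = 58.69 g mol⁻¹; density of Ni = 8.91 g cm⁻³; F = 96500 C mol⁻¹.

Q = I·t = 13.50 × 11520 = 155500 C; n(e⁻) = 1.612 mol.
n(Ni) = n(e⁻)/2 = 0.8058 mol, so m = 0.8058 × 58.69 = 47.29 g.
Volume = m/ρ = 47.29 / 8.91 = 5.308 cm³.
Thickness = V/A = 5.308 / 355 = 0.0150 cm = 150 μm.

150 μm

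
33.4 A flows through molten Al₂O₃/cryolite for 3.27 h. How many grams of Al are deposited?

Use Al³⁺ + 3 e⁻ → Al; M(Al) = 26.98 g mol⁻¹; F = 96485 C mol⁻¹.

36.6 g

Q = I·t = 33.40 A × 11772 s = 393200 C.
n(e⁻) = Q/F = 393200 / 96485 = 4.075 mol.
Al³⁺ + 3 e⁻ → Al, so n(Al) = n(e⁻)/3 = 1.358 mol.
m = n·M = 1.358 × 26.98 = 36.6 g.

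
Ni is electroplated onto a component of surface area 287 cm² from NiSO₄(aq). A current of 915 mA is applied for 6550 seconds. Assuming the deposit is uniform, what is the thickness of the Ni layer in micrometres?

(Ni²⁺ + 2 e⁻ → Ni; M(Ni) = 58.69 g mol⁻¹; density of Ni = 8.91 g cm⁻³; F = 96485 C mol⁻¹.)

7.13 μm

Q = I·t = 0.9150 × 6550.0 = 5993 C; n(e⁻) = 0.06212 mol.
n(Ni) = n(e⁻)/2 = 0.03106 mol, so m = 0.03106 × 58.69 = 1.823 g.
Volume = m/ρ = 1.823 / 8.91 = 0.2046 cm³.
Thickness = V/A = 0.2046 / 287 = 7.13 × 10⁻⁴ cm = 7.13 μm.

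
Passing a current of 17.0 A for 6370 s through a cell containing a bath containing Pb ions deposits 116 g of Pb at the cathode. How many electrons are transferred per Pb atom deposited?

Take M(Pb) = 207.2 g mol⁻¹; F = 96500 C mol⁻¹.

Q = I·t = 17.00 A × 6370.0 s = 108300 C, so n(e⁻) = 108300/96500 = 1.122 mol.
n(Pb) deposited = 116 / 207.2 = 0.5598 mol.
Electrons per atom = n(e⁻)/n(Pb) = 1.122 / 0.5598 = 2.00 ≈ 2, so the ion is Pb²⁺.

2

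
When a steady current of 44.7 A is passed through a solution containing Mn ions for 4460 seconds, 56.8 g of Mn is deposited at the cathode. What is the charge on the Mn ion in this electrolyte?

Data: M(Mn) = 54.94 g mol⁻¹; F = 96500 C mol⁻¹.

Q = I·t = 44.70 A × 4460.0 s = 199400 C, so n(e⁻) = 199400/96500 = 2.066 mol.
n(Mn) deposited = 56.8 / 54.94 = 1.034 mol.
Electrons per atom = n(e⁻)/n(Mn) = 2.066 / 1.034 = 2.00 ≈ 2, so the ion is Mn²⁺.

+2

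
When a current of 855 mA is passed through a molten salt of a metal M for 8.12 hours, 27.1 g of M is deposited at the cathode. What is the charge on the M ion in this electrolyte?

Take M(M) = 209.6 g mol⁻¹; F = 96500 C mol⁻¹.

Q = I·t = 0.8550 A × 29232 s = 24990 C, so n(e⁻) = 24990/96500 = 0.2590 mol.
n(M) deposited = 27.1 / 209.6 = 0.1293 mol.
Electrons per atom = n(e⁻)/n(M) = 0.2590 / 0.1293 = 2.00 ≈ 2, so the ion is M²⁺.

+2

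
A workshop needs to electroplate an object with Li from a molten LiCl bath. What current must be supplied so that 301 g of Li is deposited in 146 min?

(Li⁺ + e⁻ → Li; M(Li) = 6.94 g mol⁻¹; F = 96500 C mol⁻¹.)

478 A

n(Li) = 301 / 6.94 = 43.37 mol.
n(e⁻) = 1 × 43.37 = 43.37 mol.
Q = n(e⁻)·F = 43.37 × 96500 = 4185000 C.
I = Q/t = 4185000 / 8760.0 s = 478 A.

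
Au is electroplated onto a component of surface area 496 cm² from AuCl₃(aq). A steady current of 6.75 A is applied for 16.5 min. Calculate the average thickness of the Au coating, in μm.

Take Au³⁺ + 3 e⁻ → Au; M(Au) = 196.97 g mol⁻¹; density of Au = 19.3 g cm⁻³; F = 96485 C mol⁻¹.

4.75 μm

Q = I·t = 6.750 × 990.00 = 6682 C; n(e⁻) = 0.06926 mol.
n(Au) = n(e⁻)/3 = 0.02309 mol, so m = 0.02309 × 196.97 = 4.547 g.
Volume = m/ρ = 4.547 / 19.3 = 0.2356 cm³.
Thickness = V/A = 0.2356 / 496 = 4.75 × 10⁻⁴ cm = 4.75 μm.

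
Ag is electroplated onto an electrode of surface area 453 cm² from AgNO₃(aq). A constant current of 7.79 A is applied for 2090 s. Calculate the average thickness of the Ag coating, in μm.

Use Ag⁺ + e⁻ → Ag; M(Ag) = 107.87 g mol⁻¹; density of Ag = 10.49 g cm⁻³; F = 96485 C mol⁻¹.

Q = I·t = 7.790 × 2090.0 = 16280 C; n(e⁻) = 0.1687 mol.
n(Ag) = n(e⁻)/1 = 0.1687 mol, so m = 0.1687 × 107.87 = 18.20 g.
Volume = m/ρ = 18.20 / 10.49 = 1.735 cm³.
Thickness = V/A = 1.735 / 453 = 0.00383 cm = 38.3 μm.

38.3 μm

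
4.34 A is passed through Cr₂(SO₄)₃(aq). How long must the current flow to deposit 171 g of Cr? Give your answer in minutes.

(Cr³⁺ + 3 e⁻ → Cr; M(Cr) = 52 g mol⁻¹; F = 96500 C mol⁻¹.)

n(Cr) = m/M = 171 / 52 = 3.288 mol.
Each Cr atom requires 3 electrons, so n(e⁻) = 3 × 3.288 = 9.865 mol.
Q = n(e⁻)·F = 9.865 × 96500 = 952000 C.
t = Q/I = 952000 / 4.340 A = 219400 s = 3660 min.

3660 min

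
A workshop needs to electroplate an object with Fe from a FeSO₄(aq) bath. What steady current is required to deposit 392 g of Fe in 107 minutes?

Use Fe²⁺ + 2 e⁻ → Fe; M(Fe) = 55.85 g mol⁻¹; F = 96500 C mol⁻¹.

211 A

n(Fe) = 392 / 55.85 = 7.019 mol.
n(e⁻) = 2 × 7.019 = 14.04 mol.
Q = n(e⁻)·F = 14.04 × 96500 = 1355000 C.
I = Q/t = 1355000 / 6420.0 s = 211 A.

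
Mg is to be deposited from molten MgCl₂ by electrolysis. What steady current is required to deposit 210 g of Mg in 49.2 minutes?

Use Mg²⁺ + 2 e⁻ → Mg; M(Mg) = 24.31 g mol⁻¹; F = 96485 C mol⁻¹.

565 A

n(Mg) = 210 / 24.31 = 8.638 mol.
n(e⁻) = 2 × 8.638 = 17.28 mol.
Q = n(e⁻)·F = 17.28 × 96485 = 1667000 C.
I = Q/t = 1667000 / 2952.0 s = 565 A.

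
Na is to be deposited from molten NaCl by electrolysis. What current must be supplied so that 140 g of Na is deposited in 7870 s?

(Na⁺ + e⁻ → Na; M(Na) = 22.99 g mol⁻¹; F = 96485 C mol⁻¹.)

74.7 A

n(Na) = 140 / 22.99 = 6.090 mol.
n(e⁻) = 1 × 6.090 = 6.090 mol.
Q = n(e⁻)·F = 6.090 × 96485 = 587600 C.
I = Q/t = 587600 / 7870.0 s = 74.7 A.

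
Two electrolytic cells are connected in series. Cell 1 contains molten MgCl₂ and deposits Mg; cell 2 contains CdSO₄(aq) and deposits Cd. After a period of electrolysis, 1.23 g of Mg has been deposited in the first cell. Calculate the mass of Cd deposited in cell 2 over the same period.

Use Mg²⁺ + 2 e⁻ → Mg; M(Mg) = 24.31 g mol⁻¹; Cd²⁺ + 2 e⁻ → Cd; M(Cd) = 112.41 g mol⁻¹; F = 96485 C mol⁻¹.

5.69 g

n(Mg) = 1.23 / 24.31 = 0.05060 mol.
Since Mg²⁺ + 2 e⁻ → Mg, n(e⁻) passed = 2 × 0.05060 = 0.1012 mol.
Cells in series carry the same charge, so the same 0.1012 mol of electrons passes through cell 2.
Cd²⁺ + 2 e⁻ → Cd, so n(Cd) = 0.1012 / 2 = 0.05060 mol.
m(Cd) = 0.05060 × 112.41 = 5.69 g.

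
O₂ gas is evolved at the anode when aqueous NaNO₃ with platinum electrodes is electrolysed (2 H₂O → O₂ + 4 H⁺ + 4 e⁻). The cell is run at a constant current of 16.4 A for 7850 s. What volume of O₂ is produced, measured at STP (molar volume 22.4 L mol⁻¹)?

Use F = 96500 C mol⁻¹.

Q = I·t = 16.40 A × 7850.0 s = 128700 C.
n(e⁻) = Q/F = 128700 / 96500 = 1.334 mol.
4 electrons are transferred per O₂ molecule, so n(O₂) = 1.334 / 4 = 0.3335 mol.
V = n × V_m = 0.3335 × 22.4 = 7.47 L.

7.47 L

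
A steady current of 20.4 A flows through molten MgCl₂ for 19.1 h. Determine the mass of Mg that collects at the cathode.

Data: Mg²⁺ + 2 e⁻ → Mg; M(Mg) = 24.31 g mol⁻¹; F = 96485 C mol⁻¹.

177 g

Q = I·t = 20.40 A × 68760 s = 1403000 C.
n(e⁻) = Q/F = 1403000 / 96485 = 14.54 mol.
Mg²⁺ + 2 e⁻ → Mg, so n(Mg) = n(e⁻)/2 = 7.269 mol.
m = n·M = 7.269 × 24.31 = 177 g.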